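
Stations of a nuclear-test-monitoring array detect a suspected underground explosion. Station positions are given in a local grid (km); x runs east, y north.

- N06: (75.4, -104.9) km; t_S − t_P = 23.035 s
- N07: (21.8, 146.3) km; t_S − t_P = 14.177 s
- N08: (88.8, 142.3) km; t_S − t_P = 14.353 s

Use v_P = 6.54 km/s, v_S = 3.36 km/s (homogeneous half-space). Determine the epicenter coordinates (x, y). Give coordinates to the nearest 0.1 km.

48.0 km east, 51.9 km north

Distance from S−P lag: d = Δt · v_P v_S / (v_P − v_S) = Δt · (6.54·3.36)/(6.54−3.36) ≈ 6.9102·Δt.
So d_N06 = 159.18, d_N07 = 97.97, d_N08 = 99.18 km.
Circle about each station: (x − 75.4)² + (y + 104.9)² = 159.18²; (x − 21.8)² + (y − 146.3)² = 97.97²; (x − 88.8)² + (y − 142.3)² = 99.18².
Subtracting the N06 equation from the N07 and N08 equations removes the quadratic terms:
-107.2 x + 502.4 y = 20929.91
26.8 x + 494.4 y = 26947.16
Solving the 2×2 system: x ≈ 48.0, y ≈ 51.9 km.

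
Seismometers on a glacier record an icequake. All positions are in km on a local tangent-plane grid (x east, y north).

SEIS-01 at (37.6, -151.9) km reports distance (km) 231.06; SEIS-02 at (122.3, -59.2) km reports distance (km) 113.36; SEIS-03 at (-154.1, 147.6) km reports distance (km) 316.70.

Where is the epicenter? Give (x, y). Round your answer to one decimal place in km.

Circle about each station: (x − 37.6)² + (y + 151.9)² = 231.06²; (x − 122.3)² + (y + 59.2)² = 113.36²; (x + 154.1)² + (y − 147.6)² = 316.70².
Subtracting pairs of circle equations eliminates x²+y² and gives linear equations (the radical axes):
169.4 x + 185.4 y = 34512.79
-383.4 x + 599.0 y = -25864.97
Solving the 2×2 system: x ≈ 147.6, y ≈ 51.3 km.
Check against SEIS-01 (with the unrounded x, y): √((x − 37.6)²+(y + 151.9)²) = 231.06 ≈ 231.06 km. ✓

(147.6, 51.3)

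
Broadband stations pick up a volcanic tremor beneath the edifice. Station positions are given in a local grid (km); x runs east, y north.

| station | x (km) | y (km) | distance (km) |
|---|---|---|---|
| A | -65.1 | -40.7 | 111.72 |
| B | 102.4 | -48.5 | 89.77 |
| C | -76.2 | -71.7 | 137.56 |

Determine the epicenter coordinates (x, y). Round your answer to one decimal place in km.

Circle about each station: (x + 65.1)² + (y + 40.7)² = 111.72²; (x − 102.4)² + (y + 48.5)² = 89.77²; (x + 76.2)² + (y + 71.7)² = 137.56².
Subtracting pairs of circle equations eliminates x²+y² and gives linear equations (the radical axes):
335.0 x − 15.6 y = 11366.22
-22.2 x − 62.0 y = -1388.57
Solving the 2×2 system: x ≈ 34.4, y ≈ 10.1 km.
Check against A (with the unrounded x, y): √((x + 65.1)²+(y + 40.7)²) = 111.71 ≈ 111.72 km. ✓

34.4 km east, 10.1 km north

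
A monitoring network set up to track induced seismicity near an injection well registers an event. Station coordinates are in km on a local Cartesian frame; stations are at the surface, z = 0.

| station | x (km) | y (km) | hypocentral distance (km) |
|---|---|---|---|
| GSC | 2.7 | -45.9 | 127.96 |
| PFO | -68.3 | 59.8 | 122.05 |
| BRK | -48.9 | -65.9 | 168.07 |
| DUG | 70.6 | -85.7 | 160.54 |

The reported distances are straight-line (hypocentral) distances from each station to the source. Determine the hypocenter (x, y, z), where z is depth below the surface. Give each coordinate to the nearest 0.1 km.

(44.7, 66.0, 45.7)

Each station gives a sphere (x−x_i)² + (y−y_i)² + z² = d_i² (stations at z=0).
Subtracting the GSC sphere from PFO and BRK: z² cancels, leaving linear equations in x and y:
-142.0 x + 211.4 y = 7604.39
-103.2 x − 40.0 y = -7253.84
Solving: x ≈ 44.707, y ≈ 66.002 km (keep extra digits for the depth step; rounded: 44.7, 66.0).
Then from the GSC sphere: z² = 127.96² − (x − 2.7)² − (y + 45.9)² with x = 44.707, y = 66.002, so z ≈ 45.685 ≈ 45.7 km.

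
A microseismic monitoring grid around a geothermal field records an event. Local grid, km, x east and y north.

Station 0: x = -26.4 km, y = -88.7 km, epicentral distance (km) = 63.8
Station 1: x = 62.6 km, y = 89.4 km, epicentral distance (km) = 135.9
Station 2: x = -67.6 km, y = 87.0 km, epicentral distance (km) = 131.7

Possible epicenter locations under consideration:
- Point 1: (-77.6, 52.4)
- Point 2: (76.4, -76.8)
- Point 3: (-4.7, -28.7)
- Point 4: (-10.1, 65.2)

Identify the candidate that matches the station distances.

Point 3

For each candidate, compare |candidate − station| to the reported distance:
Point 1: residuals Station 0 86.3, Station 1 9.1, Station 2 95.7 → max 95.7 km
Point 2: residuals Station 0 39.7, Station 1 30.9, Station 2 86.4 → max 86.4 km
Point 3: residuals Station 0 0.0, Station 1 0.0, Station 2 0.0 → max 0.0 km
Point 4: residuals Station 0 91.0, Station 1 59.3, Station 2 70.2 → max 91.0 km
Only Point 3 has all residuals ≈ 0.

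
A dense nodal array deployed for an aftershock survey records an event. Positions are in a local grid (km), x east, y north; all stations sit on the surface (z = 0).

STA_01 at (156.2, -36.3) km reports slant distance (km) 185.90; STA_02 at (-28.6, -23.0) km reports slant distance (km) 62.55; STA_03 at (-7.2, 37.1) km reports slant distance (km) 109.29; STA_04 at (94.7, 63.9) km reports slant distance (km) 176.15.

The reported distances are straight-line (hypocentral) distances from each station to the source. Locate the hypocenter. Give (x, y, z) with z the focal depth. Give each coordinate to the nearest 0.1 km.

Each station gives a sphere (x−x_i)² + (y−y_i)² + z² = d_i² (stations at z=0).
Subtracting the STA_01 sphere from STA_02 and STA_03: z² cancels, leaving linear equations in x and y:
-369.6 x + 26.6 y = 6277.14
-326.8 x + 146.8 y = -1673.37
Solving: x ≈ -21.201, y ≈ -58.595 km (keep extra digits for the depth step; rounded: -21.2, -58.6).
Then from the STA_01 sphere: z² = 185.90² − (x − 156.2)² − (y + 36.3)² with x = -21.201, y = -58.595, so z ≈ 50.898 ≈ 50.9 km.

(-21.2, -58.6, 50.9)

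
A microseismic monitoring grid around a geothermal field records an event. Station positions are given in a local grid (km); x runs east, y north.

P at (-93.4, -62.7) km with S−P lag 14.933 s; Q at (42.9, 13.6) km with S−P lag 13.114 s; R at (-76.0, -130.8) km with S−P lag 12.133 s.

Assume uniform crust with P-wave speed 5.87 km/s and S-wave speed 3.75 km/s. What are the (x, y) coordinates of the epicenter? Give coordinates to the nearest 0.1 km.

Distance from S−P lag: d = Δt · v_P v_S / (v_P − v_S) = Δt · (5.87·3.75)/(5.87−3.75) ≈ 10.3833·Δt.
So d_P = 155.05, d_Q = 136.17, d_R = 125.98 km.
Circle about each station: (x + 93.4)² + (y + 62.7)² = 155.05²; (x − 42.9)² + (y − 13.6)² = 136.17²; (x + 76.0)² + (y + 130.8)² = 125.98².
Subtracting the P equation from the Q and R equations removes the quadratic terms:
272.6 x + 152.6 y = -5131.25
34.8 x − 136.2 y = 18399.33
Solving the 2×2 system: x ≈ 49.7, y ≈ -122.4 km.

(49.7, -122.4)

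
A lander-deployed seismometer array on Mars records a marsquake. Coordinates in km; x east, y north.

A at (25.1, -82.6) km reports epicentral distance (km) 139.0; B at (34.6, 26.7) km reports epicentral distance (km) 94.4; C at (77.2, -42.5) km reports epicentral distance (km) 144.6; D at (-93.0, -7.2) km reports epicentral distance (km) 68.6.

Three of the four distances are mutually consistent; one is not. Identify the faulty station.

B

Solve using three stations at a time. Using A, C, D (subtract circle equations pairwise → linear system) gives (x, y) ≈ (-42.3, 39.0).
Distances from that point to each station vs reported:
  A: calculated 139.0 vs reported 139.0 → residual 0.0 km
  B: calculated 77.8 vs reported 94.4 → residual 16.6 km
  C: calculated 144.6 vs reported 144.6 → residual 0.0 km
  D: calculated 68.6 vs reported 68.6 → residual 0.0 km
A, C, D are mutually consistent (residuals ≈ 0); B is off by 16.6 km.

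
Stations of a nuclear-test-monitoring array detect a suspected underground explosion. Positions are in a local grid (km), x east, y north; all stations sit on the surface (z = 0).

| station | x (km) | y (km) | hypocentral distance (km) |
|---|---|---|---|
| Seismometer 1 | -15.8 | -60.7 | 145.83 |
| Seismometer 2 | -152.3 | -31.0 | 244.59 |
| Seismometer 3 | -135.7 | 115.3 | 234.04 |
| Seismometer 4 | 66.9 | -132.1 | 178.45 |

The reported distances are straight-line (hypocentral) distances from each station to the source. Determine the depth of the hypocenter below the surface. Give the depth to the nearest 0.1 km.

Each station gives a sphere (x−x_i)² + (y−y_i)² + z² = d_i² (stations at z=0).
Subtracting the Seismometer 1 sphere from Seismometer 2 and Seismometer 3: z² cancels, leaving linear equations in x and y:
-273.0 x + 59.4 y = -18335.72
-239.8 x + 352.0 y = -5733.88
Solving: x ≈ 74.691, y ≈ 34.594 km (keep extra digits for the depth step; rounded: 74.7, 34.6).
Then from the Seismometer 1 sphere: z² = 145.83² − (x + 15.8)² − (y + 60.7)² with x = 74.691, y = 34.594, so z ≈ 63.220 ≈ 63.2 km.

63.2 km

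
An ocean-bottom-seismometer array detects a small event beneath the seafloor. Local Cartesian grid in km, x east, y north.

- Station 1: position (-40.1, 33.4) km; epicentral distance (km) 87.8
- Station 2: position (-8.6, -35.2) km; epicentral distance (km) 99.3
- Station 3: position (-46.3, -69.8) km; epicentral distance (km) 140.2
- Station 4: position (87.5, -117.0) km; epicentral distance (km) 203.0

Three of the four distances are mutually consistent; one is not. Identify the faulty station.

Station 1

Solve using three stations at a time. Using Station 2, Station 3, Station 4 (subtract circle equations pairwise → linear system) gives (x, y) ≈ (-4.4, 64.0).
Distances from that point to each station vs reported:
  Station 1: calculated 47.0 vs reported 87.8 → residual 40.8 km
  Station 2: calculated 99.3 vs reported 99.3 → residual 0.0 km
  Station 3: calculated 140.2 vs reported 140.2 → residual 0.0 km
  Station 4: calculated 203.0 vs reported 203.0 → residual 0.0 km
Station 2, Station 3, Station 4 are mutually consistent (residuals ≈ 0); Station 1 is off by 40.8 km.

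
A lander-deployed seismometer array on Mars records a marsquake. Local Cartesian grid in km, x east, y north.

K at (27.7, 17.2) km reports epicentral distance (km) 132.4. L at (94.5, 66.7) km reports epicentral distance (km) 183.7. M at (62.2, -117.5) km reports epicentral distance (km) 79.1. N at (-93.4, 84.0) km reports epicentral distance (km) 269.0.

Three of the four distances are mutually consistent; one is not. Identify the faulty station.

Solve using three stations at a time. Using K, M, N (subtract circle equations pairwise → linear system) gives (x, y) ≈ (126.4, -71.1).
Distances from that point to each station vs reported:
  K: calculated 132.4 vs reported 132.4 → residual 0.0 km
  L: calculated 141.5 vs reported 183.7 → residual 42.2 km
  M: calculated 79.2 vs reported 79.1 → residual 0.1 km
  N: calculated 269.0 vs reported 269.0 → residual 0.0 km
K, M, N are mutually consistent (residuals ≈ 0); L is off by 42.2 km.

L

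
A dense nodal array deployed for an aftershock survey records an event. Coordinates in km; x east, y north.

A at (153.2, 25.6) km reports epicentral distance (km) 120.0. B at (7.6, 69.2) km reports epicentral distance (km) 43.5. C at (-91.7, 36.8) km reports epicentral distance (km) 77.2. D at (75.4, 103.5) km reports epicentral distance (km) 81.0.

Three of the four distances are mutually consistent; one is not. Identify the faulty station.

C

Solve using three stations at a time. Using A, B, D (subtract circle equations pairwise → linear system) gives (x, y) ≈ (33.5, 34.1).
Distances from that point to each station vs reported:
  A: calculated 120.0 vs reported 120.0 → residual 0.0 km
  B: calculated 43.6 vs reported 43.5 → residual 0.1 km
  C: calculated 125.2 vs reported 77.2 → residual 48.0 km
  D: calculated 81.0 vs reported 81.0 → residual 0.0 km
A, B, D are mutually consistent (residuals ≈ 0); C is off by 48.0 km.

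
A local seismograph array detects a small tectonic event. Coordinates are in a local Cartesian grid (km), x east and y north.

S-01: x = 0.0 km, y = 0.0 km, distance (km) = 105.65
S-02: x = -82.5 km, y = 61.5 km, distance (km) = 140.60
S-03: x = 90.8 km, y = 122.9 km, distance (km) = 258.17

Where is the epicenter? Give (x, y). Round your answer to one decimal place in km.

-70.6 km east, -78.6 km north

Circle about each station: x² + y² = 105.65²; (x + 82.5)² + (y − 61.5)² = 140.60²; (x − 90.8)² + (y − 122.9)² = 258.17².
Subtracting the S-01 equation from the S-02 and S-03 equations removes the quadratic terms:
-165.0 x + 123.0 y = 1982.06
181.6 x + 245.8 y = -32140.78
Solving the 2×2 system: x ≈ -70.6, y ≈ -78.6 km.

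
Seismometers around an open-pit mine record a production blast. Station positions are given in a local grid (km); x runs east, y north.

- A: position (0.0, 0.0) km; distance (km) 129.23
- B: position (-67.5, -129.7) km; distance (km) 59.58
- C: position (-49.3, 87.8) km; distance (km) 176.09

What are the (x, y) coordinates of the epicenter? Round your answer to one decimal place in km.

-101.1 km east, -80.5 km north

Circle about each station: x² + y² = 129.23²; (x + 67.5)² + (y + 129.7)² = 59.58²; (x + 49.3)² + (y − 87.8)² = 176.09².
Subtracting the A equation from the B and C equations removes the quadratic terms:
-135.0 x − 259.4 y = 34528.96
-98.6 x + 175.6 y = -4167.97
Solving the 2×2 system: x ≈ -101.1, y ≈ -80.5 km.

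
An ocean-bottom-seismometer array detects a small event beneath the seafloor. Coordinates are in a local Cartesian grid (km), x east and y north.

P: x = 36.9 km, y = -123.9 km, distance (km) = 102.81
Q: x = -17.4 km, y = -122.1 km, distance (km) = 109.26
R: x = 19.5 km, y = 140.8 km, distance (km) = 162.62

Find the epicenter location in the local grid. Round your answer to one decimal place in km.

Circle about each station: (x − 36.9)² + (y + 123.9)² = 102.81²; (x + 17.4)² + (y + 122.1)² = 109.26²; (x − 19.5)² + (y − 140.8)² = 162.62².
Subtracting the P equation from the Q and R equations removes the quadratic terms:
-108.6 x + 3.6 y = -2869.50
-34.8 x + 529.4 y = -12383.30
Solving the 2×2 system: x ≈ 25.7, y ≈ -21.7 km.

x ≈ 25.7 km, y ≈ -21.7 km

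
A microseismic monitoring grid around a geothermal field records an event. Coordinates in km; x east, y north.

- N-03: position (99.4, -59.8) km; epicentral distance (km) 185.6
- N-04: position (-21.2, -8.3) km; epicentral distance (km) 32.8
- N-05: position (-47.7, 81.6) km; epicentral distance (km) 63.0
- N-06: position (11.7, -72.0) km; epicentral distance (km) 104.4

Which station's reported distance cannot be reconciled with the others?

N-03

Solve using three stations at a time. Using N-04, N-05, N-06 (subtract circle equations pairwise → linear system) gives (x, y) ≈ (-39.2, 19.2).
Distances from that point to each station vs reported:
  N-03: calculated 159.5 vs reported 185.6 → residual 26.1 km
  N-04: calculated 32.8 vs reported 32.8 → residual 0.0 km
  N-05: calculated 63.0 vs reported 63.0 → residual 0.0 km
  N-06: calculated 104.4 vs reported 104.4 → residual 0.0 km
N-04, N-05, N-06 are mutually consistent (residuals ≈ 0); N-03 is off by 26.1 km.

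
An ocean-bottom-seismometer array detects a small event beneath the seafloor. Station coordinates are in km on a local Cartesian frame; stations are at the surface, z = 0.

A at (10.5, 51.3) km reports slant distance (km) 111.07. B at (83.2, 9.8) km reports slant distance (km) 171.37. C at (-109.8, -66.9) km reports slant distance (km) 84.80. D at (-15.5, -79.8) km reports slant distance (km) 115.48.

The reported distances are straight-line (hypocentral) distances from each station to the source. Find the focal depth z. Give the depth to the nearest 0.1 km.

Each station gives a sphere (x−x_i)² + (y−y_i)² + z² = d_i² (stations at z=0).
Subtracting the A sphere from B and C: z² cancels, leaving linear equations in x and y:
145.4 x − 83.0 y = -12754.79
-240.6 x − 236.4 y = 18935.21
Solving: x ≈ -84.407, y ≈ 5.808 km (keep extra digits for the depth step; rounded: -84.4, 5.8).
Then from the A sphere: z² = 111.07² − (x − 10.5)² − (y − 51.3)² with x = -84.407, y = 5.808, so z ≈ 35.492 ≈ 35.5 km.

z ≈ 35.5 km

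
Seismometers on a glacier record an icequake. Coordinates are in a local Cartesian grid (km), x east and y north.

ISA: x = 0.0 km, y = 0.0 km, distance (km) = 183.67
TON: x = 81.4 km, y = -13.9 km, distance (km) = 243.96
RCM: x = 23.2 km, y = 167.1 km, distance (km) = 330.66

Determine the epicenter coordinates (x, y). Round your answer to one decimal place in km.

Circle about each station: x² + y² = 183.67²; (x − 81.4)² + (y + 13.9)² = 243.96²; (x − 23.2)² + (y − 167.1)² = 330.66².
Subtracting the ISA equation from the TON and RCM equations removes the quadratic terms:
162.8 x − 27.8 y = -18962.64
46.4 x + 334.2 y = -47140.72
Solving the 2×2 system: x ≈ -137.3, y ≈ -122.0 km.
Check against ISA (with the unrounded x, y): √(x²+y²) = 183.67 ≈ 183.67 km. ✓

(-137.3, -122.0)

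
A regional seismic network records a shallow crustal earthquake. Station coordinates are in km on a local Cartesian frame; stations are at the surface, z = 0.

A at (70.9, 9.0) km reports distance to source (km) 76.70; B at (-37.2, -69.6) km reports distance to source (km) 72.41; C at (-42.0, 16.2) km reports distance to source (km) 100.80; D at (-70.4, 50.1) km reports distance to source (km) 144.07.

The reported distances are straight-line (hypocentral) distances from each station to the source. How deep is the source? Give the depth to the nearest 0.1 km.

z ≈ 22.2 km

Each station gives a sphere (x−x_i)² + (y−y_i)² + z² = d_i² (stations at z=0).
Subtracting the A sphere from B and C: z² cancels, leaving linear equations in x and y:
-216.2 x − 157.2 y = 1759.87
-225.8 x + 14.4 y = -7359.12
Solving: x ≈ 29.307, y ≈ -51.501 km (keep extra digits for the depth step; rounded: 29.3, -51.5).
Then from the A sphere: z² = 76.70² − (x − 70.9)² − (y − 9.0)² with x = 29.307, y = -51.501, so z ≈ 22.193 ≈ 22.2 km.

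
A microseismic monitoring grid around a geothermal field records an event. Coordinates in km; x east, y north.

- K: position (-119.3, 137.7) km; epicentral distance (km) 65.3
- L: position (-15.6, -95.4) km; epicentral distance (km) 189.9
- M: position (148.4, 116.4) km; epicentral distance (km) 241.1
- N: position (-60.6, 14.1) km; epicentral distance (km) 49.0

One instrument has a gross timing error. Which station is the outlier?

Solve using three stations at a time. Using K, L, M (subtract circle equations pairwise → linear system) gives (x, y) ≈ (-89.8, 79.4).
Distances from that point to each station vs reported:
  K: calculated 65.3 vs reported 65.3 → residual 0.0 km
  L: calculated 189.9 vs reported 189.9 → residual 0.0 km
  M: calculated 241.1 vs reported 241.1 → residual 0.0 km
  N: calculated 71.5 vs reported 49.0 → residual 22.5 km
K, L, M are mutually consistent (residuals ≈ 0); N is off by 22.5 km.

N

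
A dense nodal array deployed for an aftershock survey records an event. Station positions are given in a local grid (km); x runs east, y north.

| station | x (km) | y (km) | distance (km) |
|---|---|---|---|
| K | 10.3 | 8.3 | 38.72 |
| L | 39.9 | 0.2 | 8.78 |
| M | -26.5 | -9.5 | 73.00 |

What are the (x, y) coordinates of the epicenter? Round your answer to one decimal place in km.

46.4 km east, -5.7 km north

Circle about each station: (x − 10.3)² + (y − 8.3)² = 38.72²; (x − 39.9)² + (y − 0.2)² = 8.78²; (x + 26.5)² + (y + 9.5)² = 73.00².
Subtracting the K equation from the L and M equations removes the quadratic terms:
59.2 x − 16.2 y = 2839.22
-73.6 x − 35.6 y = -3212.24
Solving the 2×2 system: x ≈ 46.4, y ≈ -5.7 km.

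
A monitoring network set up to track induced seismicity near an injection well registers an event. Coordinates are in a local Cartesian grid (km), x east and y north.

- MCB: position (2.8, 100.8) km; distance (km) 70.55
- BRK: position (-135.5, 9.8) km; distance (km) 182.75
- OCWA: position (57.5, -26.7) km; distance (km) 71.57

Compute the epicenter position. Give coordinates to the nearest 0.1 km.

44.1 km east, 43.6 km north

Circle about each station: (x − 2.8)² + (y − 100.8)² = 70.55²; (x + 135.5)² + (y − 9.8)² = 182.75²; (x − 57.5)² + (y + 26.7)² = 71.57².
Subtracting the MCB equation from the BRK and OCWA equations removes the quadratic terms:
-276.6 x − 182.0 y = -20132.45
109.4 x − 255.0 y = -6294.30
Solving the 2×2 system: x ≈ 44.1, y ≈ 43.6 km.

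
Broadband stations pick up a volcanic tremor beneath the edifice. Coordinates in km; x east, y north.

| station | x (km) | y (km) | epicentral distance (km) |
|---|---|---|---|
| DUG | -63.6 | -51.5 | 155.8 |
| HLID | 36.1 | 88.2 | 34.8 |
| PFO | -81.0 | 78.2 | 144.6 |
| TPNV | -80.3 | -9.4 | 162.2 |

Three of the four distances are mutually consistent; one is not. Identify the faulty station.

DUG

Solve using three stations at a time. Using HLID, PFO, TPNV (subtract circle equations pairwise → linear system) gives (x, y) ≈ (63.1, 66.4).
Distances from that point to each station vs reported:
  DUG: calculated 173.0 vs reported 155.8 → residual 17.2 km
  HLID: calculated 34.7 vs reported 34.8 → residual 0.1 km
  PFO: calculated 144.6 vs reported 144.6 → residual 0.0 km
  TPNV: calculated 162.2 vs reported 162.2 → residual 0.0 km
HLID, PFO, TPNV are mutually consistent (residuals ≈ 0); DUG is off by 17.2 km.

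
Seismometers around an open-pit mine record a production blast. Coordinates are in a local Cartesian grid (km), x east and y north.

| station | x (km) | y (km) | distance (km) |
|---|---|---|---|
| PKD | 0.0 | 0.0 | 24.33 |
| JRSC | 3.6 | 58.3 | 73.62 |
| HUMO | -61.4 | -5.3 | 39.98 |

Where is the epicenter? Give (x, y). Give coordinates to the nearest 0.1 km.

x ≈ -21.8 km, y ≈ -10.8 km

Circle about each station: x² + y² = 24.33²; (x − 3.6)² + (y − 58.3)² = 73.62²; (x + 61.4)² + (y + 5.3)² = 39.98².
Subtracting the PKD equation from the JRSC and HUMO equations removes the quadratic terms:
7.2 x + 116.6 y = -1416.11
-122.8 x − 10.6 y = 2791.60
Solving the 2×2 system: x ≈ -21.8, y ≈ -10.8 km.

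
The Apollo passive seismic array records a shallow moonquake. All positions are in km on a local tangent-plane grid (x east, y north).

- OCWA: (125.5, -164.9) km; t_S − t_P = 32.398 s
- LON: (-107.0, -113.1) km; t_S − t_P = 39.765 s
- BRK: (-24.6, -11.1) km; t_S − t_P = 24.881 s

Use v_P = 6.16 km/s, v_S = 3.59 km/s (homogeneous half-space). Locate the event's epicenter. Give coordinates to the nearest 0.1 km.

x ≈ 150.0 km, y ≈ 112.8 km

Distance from S−P lag: d = Δt · v_P v_S / (v_P − v_S) = Δt · (6.16·3.59)/(6.16−3.59) ≈ 8.6048·Δt.
So d_OCWA = 278.78, d_LON = 342.17, d_BRK = 214.10 km.
Circle about each station: (x − 125.5)² + (y + 164.9)² = 278.78²; (x + 107.0)² + (y + 113.1)² = 342.17²; (x + 24.6)² + (y + 11.1)² = 214.10².
Subtracting pairs of circle equations eliminates x²+y² and gives linear equations (the radical axes):
-465.0 x + 103.6 y = -58063.67
-300.2 x + 307.6 y = -10334.41
Solving the 2×2 system: x ≈ 150.0, y ≈ 112.8 km.
Check against OCWA (with the unrounded x, y): √((x − 125.5)²+(y + 164.9)²) = 278.77 ≈ 278.78 km. ✓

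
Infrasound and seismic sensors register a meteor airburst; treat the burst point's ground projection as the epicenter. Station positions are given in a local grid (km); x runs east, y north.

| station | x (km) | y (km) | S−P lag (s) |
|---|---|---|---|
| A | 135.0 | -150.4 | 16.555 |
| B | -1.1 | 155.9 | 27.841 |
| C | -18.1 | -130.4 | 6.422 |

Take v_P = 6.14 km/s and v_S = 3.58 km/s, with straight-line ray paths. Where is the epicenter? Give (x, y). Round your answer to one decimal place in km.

(9.9, -82.9)

Distance from S−P lag: d = Δt · v_P v_S / (v_P − v_S) = Δt · (6.14·3.58)/(6.14−3.58) ≈ 8.5864·Δt.
So d_A = 142.15, d_B = 239.05, d_C = 55.14 km.
Circle about each station: (x − 135.0)² + (y + 150.4)² = 142.15²; (x + 1.1)² + (y − 155.9)² = 239.05²; (x + 18.1)² + (y + 130.4)² = 55.14².
Subtracting the A equation from the B and C equations removes the quadratic terms:
-272.2 x + 612.6 y = -53477.42
-306.2 x + 40.0 y = -6347.19
Solving the 2×2 system: x ≈ 9.9, y ≈ -82.9 km.
Check against A (with the unrounded x, y): √((x − 135.0)²+(y + 150.4)²) = 142.15 ≈ 142.15 km. ✓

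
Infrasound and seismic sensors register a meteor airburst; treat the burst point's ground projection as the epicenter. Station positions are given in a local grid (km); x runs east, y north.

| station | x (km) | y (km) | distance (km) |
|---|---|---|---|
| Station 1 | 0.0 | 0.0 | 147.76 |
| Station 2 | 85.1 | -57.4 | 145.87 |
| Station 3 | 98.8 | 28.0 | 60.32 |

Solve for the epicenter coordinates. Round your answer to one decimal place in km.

(121.7, 83.8)

Circle about each station: x² + y² = 147.76²; (x − 85.1)² + (y + 57.4)² = 145.87²; (x − 98.8)² + (y − 28.0)² = 60.32².
Subtracting the Station 1 equation from the Station 2 and Station 3 equations removes the quadratic terms:
170.2 x − 114.8 y = 11091.73
197.6 x + 56.0 y = 28739.96
Solving the 2×2 system: x ≈ 121.7, y ≈ 83.8 km.
Check against Station 1 (with the unrounded x, y): √(x²+y²) = 147.76 ≈ 147.76 km. ✓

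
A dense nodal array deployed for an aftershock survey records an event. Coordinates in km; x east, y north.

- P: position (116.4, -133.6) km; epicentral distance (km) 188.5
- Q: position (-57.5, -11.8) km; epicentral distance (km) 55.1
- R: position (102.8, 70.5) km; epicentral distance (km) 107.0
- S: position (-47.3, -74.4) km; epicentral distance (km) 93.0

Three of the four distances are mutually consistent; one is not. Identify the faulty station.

Solve using three stations at a time. Using P, Q, S (subtract circle equations pairwise → linear system) gives (x, y) ≈ (-6.6, 9.2).
Distances from that point to each station vs reported:
  P: calculated 188.5 vs reported 188.5 → residual 0.0 km
  Q: calculated 55.0 vs reported 55.1 → residual 0.1 km
  R: calculated 125.4 vs reported 107.0 → residual 18.4 km
  S: calculated 93.0 vs reported 93.0 → residual 0.0 km
P, Q, S are mutually consistent (residuals ≈ 0); R is off by 18.4 km.

R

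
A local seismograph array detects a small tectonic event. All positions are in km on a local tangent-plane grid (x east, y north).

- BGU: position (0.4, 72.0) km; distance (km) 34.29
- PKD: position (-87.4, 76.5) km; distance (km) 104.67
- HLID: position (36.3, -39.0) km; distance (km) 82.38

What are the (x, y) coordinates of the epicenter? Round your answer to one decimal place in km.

Circle about each station: (x − 0.4)² + (y − 72.0)² = 34.29²; (x + 87.4)² + (y − 76.5)² = 104.67²; (x − 36.3)² + (y + 39.0)² = 82.38².
Subtracting the BGU equation from the PKD and HLID equations removes the quadratic terms:
-175.6 x + 9.0 y = -1473.15
71.8 x − 222.0 y = -7956.13
Solving the 2×2 system: x ≈ 10.4, y ≈ 39.2 km.
Check against BGU (with the unrounded x, y): √((x − 0.4)²+(y − 72.0)²) = 34.29 ≈ 34.29 km. ✓

x ≈ 10.4 km, y ≈ 39.2 km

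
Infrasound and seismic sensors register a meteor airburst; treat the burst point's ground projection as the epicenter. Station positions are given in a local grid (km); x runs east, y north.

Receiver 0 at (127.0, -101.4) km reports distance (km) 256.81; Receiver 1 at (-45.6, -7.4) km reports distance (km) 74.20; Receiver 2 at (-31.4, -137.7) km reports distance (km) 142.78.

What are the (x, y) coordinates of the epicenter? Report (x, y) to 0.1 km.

(-117.9, -24.1)

Circle about each station: (x − 127.0)² + (y + 101.4)² = 256.81²; (x + 45.6)² + (y + 7.4)² = 74.20²; (x + 31.4)² + (y + 137.7)² = 142.78².
Subtracting the Receiver 0 equation from the Receiver 1 and Receiver 2 equations removes the quadratic terms:
-345.2 x + 188.0 y = 36168.90
-316.8 x − 72.6 y = 39101.54
Solving the 2×2 system: x ≈ -117.9, y ≈ -24.1 km.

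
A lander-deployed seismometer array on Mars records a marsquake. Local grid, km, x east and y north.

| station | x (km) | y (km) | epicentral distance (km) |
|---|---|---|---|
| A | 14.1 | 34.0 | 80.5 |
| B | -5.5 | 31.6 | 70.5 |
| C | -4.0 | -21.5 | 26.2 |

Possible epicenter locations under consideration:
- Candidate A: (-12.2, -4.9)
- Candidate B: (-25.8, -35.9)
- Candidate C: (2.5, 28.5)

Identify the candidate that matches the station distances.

Candidate B

For each candidate, compare |candidate − station| to the reported distance:
Candidate A: residuals A 33.5, B 33.4, C 7.7 → max 33.5 km
Candidate B: residuals A 0.0, B 0.0, C 0.1 → max 0.1 km
Candidate C: residuals A 67.7, B 61.9, C 24.2 → max 67.7 km
Only Candidate B has all residuals ≈ 0.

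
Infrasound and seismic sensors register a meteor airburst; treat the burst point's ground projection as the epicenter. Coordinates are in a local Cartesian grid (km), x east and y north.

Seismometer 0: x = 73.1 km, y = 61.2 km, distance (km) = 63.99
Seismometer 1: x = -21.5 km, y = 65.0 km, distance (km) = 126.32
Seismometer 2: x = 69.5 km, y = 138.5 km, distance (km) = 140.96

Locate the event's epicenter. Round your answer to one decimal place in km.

85.9 km east, -1.5 km north

Circle about each station: (x − 73.1)² + (y − 61.2)² = 63.99²; (x + 21.5)² + (y − 65.0)² = 126.32²; (x − 69.5)² + (y − 138.5)² = 140.96².
Subtracting pairs of circle equations eliminates x²+y² and gives linear equations (the radical axes):
-189.2 x + 7.6 y = -16263.82
-7.2 x + 154.6 y = -851.55
Solving the 2×2 system: x ≈ 85.9, y ≈ -1.5 km.
Check against Seismometer 0 (with the unrounded x, y): √((x − 73.1)²+(y − 61.2)²) = 64.00 ≈ 63.99 km. ✓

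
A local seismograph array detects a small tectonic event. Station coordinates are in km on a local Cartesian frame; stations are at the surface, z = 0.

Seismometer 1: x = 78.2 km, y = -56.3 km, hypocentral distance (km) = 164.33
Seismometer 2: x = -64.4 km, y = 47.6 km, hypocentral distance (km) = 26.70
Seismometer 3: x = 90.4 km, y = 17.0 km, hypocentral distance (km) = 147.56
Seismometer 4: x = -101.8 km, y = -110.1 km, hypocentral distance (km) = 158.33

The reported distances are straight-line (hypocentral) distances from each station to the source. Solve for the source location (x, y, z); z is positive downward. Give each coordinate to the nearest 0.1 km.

Each station gives a sphere (x−x_i)² + (y−y_i)² + z² = d_i² (stations at z=0).
Subtracting the Seismometer 1 sphere from Seismometer 2 and Seismometer 3: z² cancels, leaving linear equations in x and y:
-285.2 x + 207.8 y = 23419.65
24.4 x + 146.6 y = 4406.63
Solving: x ≈ -53.703, y ≈ 38.997 km (keep extra digits for the depth step; rounded: -53.7, 39.0).
Then from the Seismometer 1 sphere: z² = 164.33² − (x − 78.2)² − (y + 56.3)² with x = -53.703, y = 38.997, so z ≈ 22.900 ≈ 22.9 km.

x ≈ -53.7 km, y ≈ 39.0 km, depth ≈ 22.9 km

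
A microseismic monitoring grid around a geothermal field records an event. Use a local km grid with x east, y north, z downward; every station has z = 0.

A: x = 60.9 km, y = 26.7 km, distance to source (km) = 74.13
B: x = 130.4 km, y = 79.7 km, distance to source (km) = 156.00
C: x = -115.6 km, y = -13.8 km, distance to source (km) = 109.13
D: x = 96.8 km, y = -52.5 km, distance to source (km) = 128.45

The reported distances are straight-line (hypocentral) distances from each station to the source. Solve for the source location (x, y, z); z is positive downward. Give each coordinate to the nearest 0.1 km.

Each station gives a sphere (x−x_i)² + (y−y_i)² + z² = d_i² (stations at z=0).
Subtracting the A sphere from B and C: z² cancels, leaving linear equations in x and y:
139.0 x + 106.0 y = 93.81
-353.0 x − 81.0 y = 2718.00
Solving: x ≈ -11.304, y ≈ 15.708 km (keep extra digits for the depth step; rounded: -11.3, 15.7).
Then from the A sphere: z² = 74.13² − (x − 60.9)² − (y − 26.7)² with x = -11.304, y = 15.708, so z ≈ 12.689 ≈ 12.7 km.
Check against D (with the unrounded solution): distance 128.45 ≈ 128.45 km. ✓

(-11.3, 15.7, 12.7)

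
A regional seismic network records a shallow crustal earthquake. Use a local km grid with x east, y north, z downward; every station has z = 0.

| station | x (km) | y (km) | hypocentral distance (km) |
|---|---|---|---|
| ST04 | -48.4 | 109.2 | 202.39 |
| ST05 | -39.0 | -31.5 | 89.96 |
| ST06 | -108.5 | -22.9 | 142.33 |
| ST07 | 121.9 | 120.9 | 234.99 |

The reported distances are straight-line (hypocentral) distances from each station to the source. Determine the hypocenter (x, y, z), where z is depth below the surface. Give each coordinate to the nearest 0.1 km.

(7.9, -74.5, 63.6)

Each station gives a sphere (x−x_i)² + (y−y_i)² + z² = d_i² (stations at z=0).
Subtracting the ST04 sphere from ST05 and ST06: z² cancels, leaving linear equations in x and y:
18.8 x − 281.4 y = 21114.96
-120.2 x − 264.2 y = 18733.34
Solving: x ≈ 7.914, y ≈ -74.507 km (keep extra digits for the depth step; rounded: 7.9, -74.5).
Then from the ST04 sphere: z² = 202.39² − (x + 48.4)² − (y − 109.2)² with x = 7.914, y = -74.507, so z ≈ 63.578 ≈ 63.6 km.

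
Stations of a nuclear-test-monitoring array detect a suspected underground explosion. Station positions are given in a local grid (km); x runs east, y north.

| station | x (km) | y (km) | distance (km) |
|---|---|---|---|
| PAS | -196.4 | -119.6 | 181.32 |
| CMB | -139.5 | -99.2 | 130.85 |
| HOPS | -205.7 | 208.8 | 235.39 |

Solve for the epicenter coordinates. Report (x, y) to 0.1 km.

-73.7 km east, 13.9 km north

Circle about each station: (x + 196.4)² + (y + 119.6)² = 181.32²; (x + 139.5)² + (y + 99.2)² = 130.85²; (x + 205.7)² + (y − 208.8)² = 235.39².
Subtracting the PAS equation from the CMB and HOPS equations removes the quadratic terms:
113.8 x + 40.8 y = -7821.01
-18.6 x + 656.8 y = 10501.30
Solving the 2×2 system: x ≈ -73.7, y ≈ 13.9 km.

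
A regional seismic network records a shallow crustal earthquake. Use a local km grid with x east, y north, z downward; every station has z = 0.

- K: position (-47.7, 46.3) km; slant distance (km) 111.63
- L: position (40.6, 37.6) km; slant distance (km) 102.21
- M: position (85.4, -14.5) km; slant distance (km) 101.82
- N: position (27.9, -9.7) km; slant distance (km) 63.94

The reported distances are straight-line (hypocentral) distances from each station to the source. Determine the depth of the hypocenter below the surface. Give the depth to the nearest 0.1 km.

depth ≈ 45.9 km

Each station gives a sphere (x−x_i)² + (y−y_i)² + z² = d_i² (stations at z=0).
Subtracting the K sphere from L and M: z² cancels, leaving linear equations in x and y:
176.6 x − 17.4 y = 657.51
266.2 x − 121.6 y = 5178.37
Solving: x ≈ -0.603, y ≈ -43.905 km (keep extra digits for the depth step; rounded: -0.6, -43.9).
Then from the K sphere: z² = 111.63² − (x + 47.7)² − (y − 46.3)² with x = -0.603, y = -43.905, so z ≈ 45.893 ≈ 45.9 km.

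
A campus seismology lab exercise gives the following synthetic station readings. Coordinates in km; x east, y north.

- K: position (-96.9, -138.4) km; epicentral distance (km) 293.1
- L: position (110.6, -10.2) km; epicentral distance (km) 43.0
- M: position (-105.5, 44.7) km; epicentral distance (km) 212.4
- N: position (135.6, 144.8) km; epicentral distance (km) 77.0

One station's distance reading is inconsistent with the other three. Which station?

L

Solve using three stations at a time. Using K, M, N (subtract circle equations pairwise → linear system) gives (x, y) ≈ (104.8, 74.2).
Distances from that point to each station vs reported:
  K: calculated 293.1 vs reported 293.1 → residual 0.0 km
  L: calculated 84.6 vs reported 43.0 → residual 41.6 km
  M: calculated 212.4 vs reported 212.4 → residual 0.0 km
  N: calculated 77.0 vs reported 77.0 → residual 0.0 km
K, M, N are mutually consistent (residuals ≈ 0); L is off by 41.6 km.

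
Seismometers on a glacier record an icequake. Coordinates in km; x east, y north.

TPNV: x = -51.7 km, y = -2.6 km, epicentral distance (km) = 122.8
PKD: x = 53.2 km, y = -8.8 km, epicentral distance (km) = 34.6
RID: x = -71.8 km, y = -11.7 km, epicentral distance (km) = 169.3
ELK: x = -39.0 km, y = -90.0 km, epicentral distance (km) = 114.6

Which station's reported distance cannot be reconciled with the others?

RID

Solve using three stations at a time. Using TPNV, PKD, ELK (subtract circle equations pairwise → linear system) gives (x, y) ≈ (64.8, -41.4).
Distances from that point to each station vs reported:
  TPNV: calculated 122.8 vs reported 122.8 → residual 0.0 km
  PKD: calculated 34.6 vs reported 34.6 → residual 0.0 km
  RID: calculated 139.8 vs reported 169.3 → residual 29.5 km
  ELK: calculated 114.6 vs reported 114.6 → residual 0.0 km
TPNV, PKD, ELK are mutually consistent (residuals ≈ 0); RID is off by 29.5 km.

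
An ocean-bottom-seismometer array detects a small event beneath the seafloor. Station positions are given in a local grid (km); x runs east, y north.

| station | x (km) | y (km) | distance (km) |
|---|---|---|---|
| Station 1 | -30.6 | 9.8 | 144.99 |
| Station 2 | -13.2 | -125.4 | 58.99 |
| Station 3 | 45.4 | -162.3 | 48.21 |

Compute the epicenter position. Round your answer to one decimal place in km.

Circle about each station: (x + 30.6)² + (y − 9.8)² = 144.99²; (x + 13.2)² + (y + 125.4)² = 58.99²; (x − 45.4)² + (y + 162.3)² = 48.21².
Subtracting pairs of circle equations eliminates x²+y² and gives linear equations (the radical axes):
34.8 x − 270.4 y = 32409.28
152.0 x − 344.2 y = 46067.95
Solving the 2×2 system: x ≈ 44.7, y ≈ -114.1 km.
Check against Station 1 (with the unrounded x, y): √((x + 30.6)²+(y − 9.8)²) = 144.99 ≈ 144.99 km. ✓

44.7 km east, -114.1 km north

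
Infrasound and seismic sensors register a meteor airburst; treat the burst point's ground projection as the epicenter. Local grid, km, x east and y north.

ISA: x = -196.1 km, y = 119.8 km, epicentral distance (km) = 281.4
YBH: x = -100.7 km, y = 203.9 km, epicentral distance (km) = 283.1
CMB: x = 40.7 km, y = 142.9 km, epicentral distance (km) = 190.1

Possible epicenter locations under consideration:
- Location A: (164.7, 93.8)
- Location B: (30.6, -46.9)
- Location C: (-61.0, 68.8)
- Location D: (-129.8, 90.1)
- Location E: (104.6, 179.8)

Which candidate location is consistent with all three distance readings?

For each candidate, compare |candidate − station| to the reported distance:
Location A: residuals ISA 80.3, YBH 4.2, CMB 56.7 → max 80.3 km
Location B: residuals ISA 0.0, YBH 0.0, CMB 0.0 → max 0.0 km
Location C: residuals ISA 137.0, YBH 142.3, CMB 64.3 → max 142.3 km
Location D: residuals ISA 208.8, YBH 165.6, CMB 11.6 → max 208.8 km
Location E: residuals ISA 25.2, YBH 76.4, CMB 116.3 → max 116.3 km
Only Location B has all residuals ≈ 0.

Location B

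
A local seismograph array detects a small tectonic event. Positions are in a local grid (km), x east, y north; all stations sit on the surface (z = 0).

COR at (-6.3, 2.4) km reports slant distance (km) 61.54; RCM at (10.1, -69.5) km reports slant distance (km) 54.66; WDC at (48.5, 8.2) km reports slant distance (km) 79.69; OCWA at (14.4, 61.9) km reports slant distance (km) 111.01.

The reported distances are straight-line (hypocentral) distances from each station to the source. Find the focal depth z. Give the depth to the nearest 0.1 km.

depth ≈ 44.7 km

Each station gives a sphere (x−x_i)² + (y−y_i)² + z² = d_i² (stations at z=0).
Subtracting the COR sphere from RCM and WDC: z² cancels, leaving linear equations in x and y:
32.8 x − 143.8 y = 5686.27
109.6 x + 11.6 y = -189.28
Solving: x ≈ 2.400, y ≈ -38.995 km (keep extra digits for the depth step; rounded: 2.4, -39.0).
Then from the COR sphere: z² = 61.54² − (x + 6.3)² − (y − 2.4)² with x = 2.400, y = -38.995, so z ≈ 44.698 ≈ 44.7 km.
Check against OCWA (with the unrounded solution): distance 111.00 ≈ 111.01 km. ✓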